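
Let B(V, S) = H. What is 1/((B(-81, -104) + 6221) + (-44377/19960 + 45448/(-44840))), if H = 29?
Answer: 1177640/7356438149 ≈ 0.00016008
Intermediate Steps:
B(V, S) = 29
1/((B(-81, -104) + 6221) + (-44377/19960 + 45448/(-44840))) = 1/((29 + 6221) + (-44377/19960 + 45448/(-44840))) = 1/(6250 + (-44377*1/19960 + 45448*(-1/44840))) = 1/(6250 + (-44377/19960 - 299/295)) = 1/(6250 - 3811851/1177640) = 1/(7356438149/1177640) = 1177640/7356438149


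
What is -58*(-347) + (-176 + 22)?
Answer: 19972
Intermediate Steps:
-58*(-347) + (-176 + 22) = 20126 - 154 = 19972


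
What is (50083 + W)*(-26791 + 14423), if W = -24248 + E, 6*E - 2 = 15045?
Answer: -1051632488/3 ≈ -3.5054e+8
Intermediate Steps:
E = 15047/6 (E = ⅓ + (⅙)*15045 = ⅓ + 5015/2 = 15047/6 ≈ 2507.8)
W = -130441/6 (W = -24248 + 15047/6 = -130441/6 ≈ -21740.)
(50083 + W)*(-26791 + 14423) = (50083 - 130441/6)*(-26791 + 14423) = (170057/6)*(-12368) = -1051632488/3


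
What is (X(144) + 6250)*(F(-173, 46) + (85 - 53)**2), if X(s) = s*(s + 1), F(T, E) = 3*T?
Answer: 13700650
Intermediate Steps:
X(s) = s*(1 + s)
(X(144) + 6250)*(F(-173, 46) + (85 - 53)**2) = (144*(1 + 144) + 6250)*(3*(-173) + (85 - 53)**2) = (144*145 + 6250)*(-519 + 32**2) = (20880 + 6250)*(-519 + 1024) = 27130*505 = 13700650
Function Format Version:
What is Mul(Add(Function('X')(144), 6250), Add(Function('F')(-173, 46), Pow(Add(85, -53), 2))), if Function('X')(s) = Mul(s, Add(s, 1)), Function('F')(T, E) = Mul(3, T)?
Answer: 13700650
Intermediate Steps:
Function('X')(s) = Mul(s, Add(1, s))
Mul(Add(Function('X')(144), 6250), Add(Function('F')(-173, 46), Pow(Add(85, -53), 2))) = Mul(Add(Mul(144, Add(1, 144)), 6250), Add(Mul(3, -173), Pow(Add(85, -53), 2))) = Mul(Add(Mul(144, 145), 6250), Add(-519, Pow(32, 2))) = Mul(Add(20880, 6250), Add(-519, 1024)) = Mul(27130, 505) = 13700650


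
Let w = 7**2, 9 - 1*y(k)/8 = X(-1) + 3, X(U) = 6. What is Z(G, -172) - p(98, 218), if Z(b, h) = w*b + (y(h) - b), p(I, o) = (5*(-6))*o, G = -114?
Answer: 1068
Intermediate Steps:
y(k) = 0 (y(k) = 72 - 8*(6 + 3) = 72 - 8*9 = 72 - 72 = 0)
w = 49
p(I, o) = -30*o
Z(b, h) = 48*b (Z(b, h) = 49*b + (0 - b) = 49*b - b = 48*b)
Z(G, -172) - p(98, 218) = 48*(-114) - (-30)*218 = -5472 - 1*(-6540) = -5472 + 6540 = 1068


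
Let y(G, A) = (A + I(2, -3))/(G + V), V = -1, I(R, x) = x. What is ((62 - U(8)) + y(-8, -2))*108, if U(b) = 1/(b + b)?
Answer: 26997/4 ≈ 6749.3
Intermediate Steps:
U(b) = 1/(2*b)
y(G, A) = (-3 + A)/(-1 + G) (y(G, A) = (A - 3)/(G - 1) = (-3 + A)/(-1 + G))
((62 - U(8)) + y(-8, -2))*108 = ((62 - 1/(2*8)) + (-3 - 2)/(-1 - 8))*108 = ((62 - 1/(2*8)) - 5/(-9))*108 = ((62 - 1*1/16) - ⅑*(-5))*108 = ((62 - 1/16) + 5/9)*108 = (991/16 + 5/9)*108 = (8999/144)*108 = 26997/4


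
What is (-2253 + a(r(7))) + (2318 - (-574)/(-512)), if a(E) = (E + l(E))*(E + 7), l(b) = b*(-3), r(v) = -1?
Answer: 19425/256 ≈ 75.879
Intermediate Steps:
l(b) = -3*b
a(E) = -2*E*(7 + E) (a(E) = (E - 3*E)*(E + 7) = (-2*E)*(7 + E) = -2*E*(7 + E))
(-2253 + a(r(7))) + (2318 - (-574)/(-512)) = (-2253 + 2*(-1)*(-7 - 1*(-1))) + (2318 - (-574)/(-512)) = (-2253 + 2*(-1)*(-7 + 1)) + (2318 - (-574)*(-1)/512) = (-2253 + 2*(-1)*(-6)) + (2318 - 1*287/256) = (-2253 + 12) + (2318 - 287/256) = -2241 + 593121/256 = 19425/256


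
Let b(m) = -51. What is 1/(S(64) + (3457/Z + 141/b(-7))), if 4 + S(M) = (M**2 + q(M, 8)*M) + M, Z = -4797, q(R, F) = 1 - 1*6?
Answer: 81549/312537736 ≈ 0.00026093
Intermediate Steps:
q(R, F) = -5 (q(R, F) = 1 - 6 = -5)
S(M) = -4 + M**2 - 4*M (S(M) = -4 + ((M**2 - 5*M) + M) = -4 + (M**2 - 4*M) = -4 + M**2 - 4*M)
1/(S(64) + (3457/Z + 141/b(-7))) = 1/((-4 + 64**2 - 4*64) + (3457/(-4797) + 141/(-51))) = 1/((-4 + 4096 - 256) + (3457*(-1/4797) + 141*(-1/51))) = 1/(3836 + (-3457/4797 - 47/17)) = 1/(3836 - 284228/81549) = 1/(312537736/81549) = 81549/312537736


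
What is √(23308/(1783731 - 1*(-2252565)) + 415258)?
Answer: √422828299359483006/1009074 ≈ 644.41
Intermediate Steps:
√(23308/(1783731 - 1*(-2252565)) + 415258) = √(23308/(1783731 + 2252565) + 415258) = √(23308/4036296 + 415258) = √(23308*(1/4036296) + 415258) = √(5827/1009074 + 415258) = √(419026056919/1009074) = √422828299359483006/1009074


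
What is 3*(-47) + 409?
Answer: 268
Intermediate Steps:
3*(-47) + 409 = -141 + 409 = 268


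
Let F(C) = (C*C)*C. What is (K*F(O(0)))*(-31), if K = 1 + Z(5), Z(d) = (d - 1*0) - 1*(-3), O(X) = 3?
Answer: -7533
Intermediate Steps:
Z(d) = 3 + d (Z(d) = (d + 0) + 3 = d + 3 = 3 + d)
F(C) = C³ (F(C) = C²*C = C³)
K = 9 (K = 1 + (3 + 5) = 1 + 8 = 9)
(K*F(O(0)))*(-31) = (9*3³)*(-31) = (9*27)*(-31) = 243*(-31) = -7533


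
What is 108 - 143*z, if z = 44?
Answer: -6184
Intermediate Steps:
108 - 143*z = 108 - 143*44 = 108 - 6292 = -6184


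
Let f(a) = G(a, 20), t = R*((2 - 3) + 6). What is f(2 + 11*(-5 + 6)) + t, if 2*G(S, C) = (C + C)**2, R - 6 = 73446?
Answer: 368060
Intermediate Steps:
R = 73452 (R = 6 + 73446 = 73452)
G(S, C) = 2*C**2 (G(S, C) = (C + C)**2/2 = (2*C)**2/2 = (4*C**2)/2 = 2*C**2)
t = 367260 (t = 73452*((2 - 3) + 6) = 73452*(-1 + 6) = 73452*5 = 367260)
f(a) = 800 (f(a) = 2*20**2 = 2*400 = 800)
f(2 + 11*(-5 + 6)) + t = 800 + 367260 = 368060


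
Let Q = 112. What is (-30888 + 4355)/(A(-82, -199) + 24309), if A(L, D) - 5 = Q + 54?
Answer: -26533/24480 ≈ -1.0839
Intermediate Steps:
A(L, D) = 171 (A(L, D) = 5 + (112 + 54) = 5 + 166 = 171)
(-30888 + 4355)/(A(-82, -199) + 24309) = (-30888 + 4355)/(171 + 24309) = -26533/24480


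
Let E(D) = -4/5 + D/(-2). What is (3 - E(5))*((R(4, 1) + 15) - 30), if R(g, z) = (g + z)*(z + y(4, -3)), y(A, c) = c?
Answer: -315/2 ≈ -157.50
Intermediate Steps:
E(D) = -⅘ - D/2 (E(D) = -4*⅕ + D*(-½) = -⅘ - D/2)
R(g, z) = (-3 + z)*(g + z) (R(g, z) = (g + z)*(z - 3) = (g + z)*(-3 + z) = (-3 + z)*(g + z))
(3 - E(5))*((R(4, 1) + 15) - 30) = (3 - (-⅘ - ½*5))*(((1² - 3*4 - 3*1 + 4*1) + 15) - 30) = (3 - (-⅘ - 5/2))*(((1 - 12 - 3 + 4) + 15) - 30) = (3 - 1*(-33/10))*((-10 + 15) - 30) = (3 + 33/10)*(5 - 30) = (63/10)*(-25) = -315/2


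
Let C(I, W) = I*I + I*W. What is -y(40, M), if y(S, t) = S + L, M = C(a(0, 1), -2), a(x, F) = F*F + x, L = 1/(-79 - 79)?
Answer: -6319/158 ≈ -39.994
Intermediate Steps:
L = -1/158 (L = 1/(-158) = -1/158 ≈ -0.0063291)
a(x, F) = x + F**2 (a(x, F) = F**2 + x = x + F**2)
C(I, W) = I**2 + I*W
M = -1 (M = (0 + 1**2)*((0 + 1**2) - 2) = (0 + 1)*((0 + 1) - 2) = 1*(1 - 2) = 1*(-1) = -1)
y(S, t) = -1/158 + S (y(S, t) = S - 1/158 = -1/158 + S)
-y(40, M) = -(-1/158 + 40) = -1*6319/158 = -6319/158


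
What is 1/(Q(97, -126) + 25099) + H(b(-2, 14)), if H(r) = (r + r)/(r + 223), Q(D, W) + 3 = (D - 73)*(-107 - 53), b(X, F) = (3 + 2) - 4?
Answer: 2671/297584 ≈ 0.0089756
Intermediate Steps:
b(X, F) = 1 (b(X, F) = 5 - 4 = 1)
Q(D, W) = 11677 - 160*D (Q(D, W) = -3 + (D - 73)*(-107 - 53) = -3 + (-73 + D)*(-160) = -3 + (11680 - 160*D) = 11677 - 160*D)
H(r) = 2*r/(223 + r) (H(r) = (2*r)/(223 + r) = 2*r/(223 + r))
1/(Q(97, -126) + 25099) + H(b(-2, 14)) = 1/((11677 - 160*97) + 25099) + 2*1/(223 + 1) = 1/((11677 - 15520) + 25099) + 2*1/224 = 1/(-3843 + 25099) + 2*1*(1/224) = 1/21256 + 1/112 = 2671/297584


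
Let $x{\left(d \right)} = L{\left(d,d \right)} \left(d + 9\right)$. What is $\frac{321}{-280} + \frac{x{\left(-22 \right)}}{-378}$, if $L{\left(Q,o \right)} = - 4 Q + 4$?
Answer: $\frac{2179}{1080} \approx 2.0176$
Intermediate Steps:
$L{\left(Q,o \right)} = 4 - 4 Q$
$x{\left(d \right)} = \left(4 - 4 d\right) \left(9 + d\right)$ ($x{\left(d \right)} = \left(4 - 4 d\right) \left(d + 9\right) = \left(4 - 4 d\right) \left(9 + d\right)$)
$\frac{321}{-280} + \frac{x{\left(-22 \right)}}{-378} = \frac{321}{-280} + \frac{\left(-4\right) \left(-1 - 22\right) \left(9 - 22\right)}{-378} = 321 \left(- \frac{1}{280}\right) + \left(-4\right) \left(-23\right) \left(-13\right) \left(- \frac{1}{378}\right) = - \frac{321}{280} - - \frac{598}{189} = - \frac{321}{280} + \frac{598}{189} = \frac{2179}{1080}$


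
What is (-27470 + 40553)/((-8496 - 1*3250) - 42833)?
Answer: -623/2599 ≈ -0.23971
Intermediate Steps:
(-27470 + 40553)/((-8496 - 1*3250) - 42833) = 13083/((-8496 - 3250) - 42833) = 13083/(-11746 - 42833) = 13083/(-54579) = 13083*(-1/54579) = -623/2599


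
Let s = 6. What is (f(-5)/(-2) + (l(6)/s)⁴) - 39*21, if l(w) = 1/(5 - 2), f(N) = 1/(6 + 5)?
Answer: -945781261/1154736 ≈ -819.04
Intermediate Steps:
f(N) = 1/11
l(w) = ⅓ (l(w) = 1/3 = ⅓)
(f(-5)/(-2) + (l(6)/s)⁴) - 39*21 = ((1/11)/(-2) + ((⅓)/6)⁴) - 39*21 = ((1/11)*(-½) + ((⅓)*(⅙))⁴) - 819 = (-1/22 + (1/18)⁴) - 819 = (-1/22 + 1/104976) - 819 = -52477/1154736 - 819 = -945781261/1154736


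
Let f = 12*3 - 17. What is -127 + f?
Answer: -108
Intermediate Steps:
f = 19 (f = 36 - 17 = 19)
-127 + f = -127 + 19 = -108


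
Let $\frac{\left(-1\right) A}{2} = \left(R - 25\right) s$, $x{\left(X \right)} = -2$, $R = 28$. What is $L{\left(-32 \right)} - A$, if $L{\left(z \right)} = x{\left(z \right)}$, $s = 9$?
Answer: $52$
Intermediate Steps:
$L{\left(z \right)} = -2$
$A = -54$ ($A = - 2 \left(28 - 25\right) 9 = - 2 \cdot 3 \cdot 9 = \left(-2\right) 27 = -54$)
$L{\left(-32 \right)} - A = -2 - -54 = -2 + 54 = 52$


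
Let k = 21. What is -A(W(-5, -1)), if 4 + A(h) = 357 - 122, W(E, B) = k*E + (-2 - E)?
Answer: -231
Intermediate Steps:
W(E, B) = -2 + 20*E (W(E, B) = 21*E + (-2 - E) = -2 + 20*E)
A(h) = 231 (A(h) = -4 + (357 - 122) = -4 + 235 = 231)
-A(W(-5, -1)) = -1*231 = -231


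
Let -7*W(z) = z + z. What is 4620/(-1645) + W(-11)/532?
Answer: -245267/87514 ≈ -2.8026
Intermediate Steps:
W(z) = -2*z/7 (W(z) = -(z + z)/7 = -2*z/7)
4620/(-1645) + W(-11)/532 = 4620/(-1645) - 2/7*(-11)/532 = 4620*(-1/1645) + (22/7)*(1/532) = -132/47 + 11/1862 = -245267/87514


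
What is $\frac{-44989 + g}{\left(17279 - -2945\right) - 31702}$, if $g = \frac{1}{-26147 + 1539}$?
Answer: $\frac{369029771}{94150208} \approx 3.9196$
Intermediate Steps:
$g = - \frac{1}{24608}$ ($g = \frac{1}{-24608} = - \frac{1}{24608} \approx -4.0637 \cdot 10^{-5}$)
$\frac{-44989 + g}{\left(17279 - -2945\right) - 31702} = \frac{-44989 - \frac{1}{24608}}{\left(17279 - -2945\right) - 31702} = - \frac{1107089313}{24608 \left(\left(17279 + 2945\right) - 31702\right)} = - \frac{1107089313}{24608 \left(20224 - 31702\right)} = - \frac{1107089313}{24608 \left(-11478\right)} = \left(- \frac{1107089313}{24608}\right) \left(- \frac{1}{11478}\right) = \frac{369029771}{94150208}$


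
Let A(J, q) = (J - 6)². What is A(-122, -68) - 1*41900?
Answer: -25516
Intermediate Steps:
A(J, q) = (-6 + J)²
A(-122, -68) - 1*41900 = (-6 - 122)² - 1*41900 = (-128)² - 41900 = 16384 - 41900 = -25516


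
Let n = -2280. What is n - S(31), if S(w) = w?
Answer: -2311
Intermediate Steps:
n - S(31) = -2280 - 1*31 = -2280 - 31 = -2311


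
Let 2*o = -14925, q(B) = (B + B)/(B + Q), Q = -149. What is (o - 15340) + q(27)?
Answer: -2781959/122 ≈ -22803.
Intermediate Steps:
q(B) = 2*B/(-149 + B) (q(B) = (B + B)/(B - 149) = (2*B)/(-149 + B) = 2*B/(-149 + B))
o = -14925/2 (o = (1/2)*(-14925) = -14925/2 ≈ -7462.5)
(o - 15340) + q(27) = (-14925/2 - 15340) + 2*27/(-149 + 27) = -45605/2 + 2*27/(-122) = -45605/2 + 2*27*(-1/122) = -45605/2 - 27/61 = -2781959/122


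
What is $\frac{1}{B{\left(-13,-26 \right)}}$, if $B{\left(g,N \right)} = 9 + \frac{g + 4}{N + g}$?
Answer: $\frac{13}{120} \approx 0.10833$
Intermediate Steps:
$B{\left(g,N \right)} = 9 + \frac{4 + g}{N + g}$
$\frac{1}{B{\left(-13,-26 \right)}} = \frac{1}{\frac{1}{-26 - 13} \left(4 + 9 \left(-26\right) + 10 \left(-13\right)\right)} = \frac{1}{\frac{1}{-39} \left(4 - 234 - 130\right)} = \frac{1}{\left(- \frac{1}{39}\right) \left(-360\right)} = \frac{1}{\frac{120}{13}} = \frac{13}{120}$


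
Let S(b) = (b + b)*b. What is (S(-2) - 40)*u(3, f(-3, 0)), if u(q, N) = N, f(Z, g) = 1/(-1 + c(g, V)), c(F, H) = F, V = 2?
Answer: 32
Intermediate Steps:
S(b) = 2*b**2 (S(b) = (2*b)*b = 2*b**2)
f(Z, g) = 1/(-1 + g)
(S(-2) - 40)*u(3, f(-3, 0)) = (2*(-2)**2 - 40)/(-1 + 0) = (2*4 - 40)/(-1) = (8 - 40)*(-1) = -32*(-1) = 32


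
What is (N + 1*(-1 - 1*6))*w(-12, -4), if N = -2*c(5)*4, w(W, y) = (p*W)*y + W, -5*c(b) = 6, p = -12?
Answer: -7644/5 ≈ -1528.8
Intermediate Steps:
c(b) = -6/5 (c(b) = -1/5*6 = -6/5)
w(W, y) = W - 12*W*y (w(W, y) = (-12*W)*y + W = -12*W*y + W = W - 12*W*y)
N = 48/5 (N = -2*(-6/5)*4 = (12/5)*4 = 48/5 ≈ 9.6000)
(N + 1*(-1 - 1*6))*w(-12, -4) = (48/5 + 1*(-1 - 1*6))*(-12*(1 - 12*(-4))) = (48/5 + 1*(-1 - 6))*(-12*(1 + 48)) = (48/5 + 1*(-7))*(-12*49) = (48/5 - 7)*(-588) = (13/5)*(-588) = -7644/5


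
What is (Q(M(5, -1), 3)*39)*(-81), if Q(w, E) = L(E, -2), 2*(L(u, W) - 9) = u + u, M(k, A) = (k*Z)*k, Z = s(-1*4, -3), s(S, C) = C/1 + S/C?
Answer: -37908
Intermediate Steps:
s(S, C) = C + S/C (s(S, C) = C*1 + S/C = C + S/C)
Z = -5/3 (Z = -3 - 1*4/(-3) = -3 - 4*(-1/3) = -3 + 4/3 = -5/3 ≈ -1.6667)
M(k, A) = -5*k**2/3 (M(k, A) = (k*(-5/3))*k = (-5*k/3)*k = -5*k**2/3)
L(u, W) = 9 + u (L(u, W) = 9 + (u + u)/2 = 9 + (2*u)/2 = 9 + u)
Q(w, E) = 9 + E
(Q(M(5, -1), 3)*39)*(-81) = ((9 + 3)*39)*(-81) = (12*39)*(-81) = 468*(-81) = -37908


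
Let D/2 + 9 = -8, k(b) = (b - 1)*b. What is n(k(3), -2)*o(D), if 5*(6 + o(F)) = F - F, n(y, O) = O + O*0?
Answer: 12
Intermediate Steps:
k(b) = b*(-1 + b) (k(b) = (-1 + b)*b = b*(-1 + b))
D = -34 (D = -18 + 2*(-8) = -18 - 16 = -34)
n(y, O) = O (n(y, O) = O + 0 = O)
o(F) = -6 (o(F) = -6 + (F - F)/5 = -6 + (⅕)*0 = -6 + 0 = -6)
n(k(3), -2)*o(D) = -2*(-6) = 12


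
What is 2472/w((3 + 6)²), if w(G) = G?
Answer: 824/27 ≈ 30.519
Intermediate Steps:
2472/w((3 + 6)²) = 2472/((3 + 6)²) = 2472/(9²) = 2472/81 = 2472*(1/81) = 824/27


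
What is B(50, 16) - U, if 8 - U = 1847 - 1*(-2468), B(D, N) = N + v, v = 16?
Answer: 4339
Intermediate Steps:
B(D, N) = 16 + N (B(D, N) = N + 16 = 16 + N)
U = -4307 (U = 8 - (1847 - 1*(-2468)) = 8 - (1847 + 2468) = 8 - 1*4315 = 8 - 4315 = -4307)
B(50, 16) - U = (16 + 16) - 1*(-4307) = 32 + 4307 = 4339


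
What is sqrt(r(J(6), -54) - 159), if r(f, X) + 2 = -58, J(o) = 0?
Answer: I*sqrt(219) ≈ 14.799*I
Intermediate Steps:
r(f, X) = -60 (r(f, X) = -2 - 58 = -60)
sqrt(r(J(6), -54) - 159) = sqrt(-60 - 159) = sqrt(-219) = I*sqrt(219)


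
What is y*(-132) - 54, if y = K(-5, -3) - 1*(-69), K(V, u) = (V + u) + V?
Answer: -7446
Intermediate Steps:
K(V, u) = u + 2*V
y = 56 (y = (-3 + 2*(-5)) - 1*(-69) = (-3 - 10) + 69 = -13 + 69 = 56)
y*(-132) - 54 = 56*(-132) - 54 = -7392 - 54 = -7446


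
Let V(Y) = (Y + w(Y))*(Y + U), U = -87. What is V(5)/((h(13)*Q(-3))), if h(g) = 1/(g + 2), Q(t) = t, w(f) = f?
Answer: 4100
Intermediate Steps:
h(g) = 1/(2 + g)
V(Y) = 2*Y*(-87 + Y) (V(Y) = (Y + Y)*(Y - 87) = (2*Y)*(-87 + Y) = 2*Y*(-87 + Y))
V(5)/((h(13)*Q(-3))) = (2*5*(-87 + 5))/((-3/(2 + 13))) = (2*5*(-82))/((-3/15)) = -820/((1/15)*(-3)) = -820/(-1/5) = -820*(-5) = 4100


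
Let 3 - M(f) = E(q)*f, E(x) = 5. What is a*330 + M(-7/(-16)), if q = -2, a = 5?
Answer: 26413/16 ≈ 1650.8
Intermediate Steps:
M(f) = 3 - 5*f
a*330 + M(-7/(-16)) = 5*330 + (3 - (-35)/(-16)) = 1650 + (3 - (-35)*(-1)/16) = 1650 + (3 - 5*7/16) = 1650 + (3 - 35/16) = 1650 + 13/16 = 26413/16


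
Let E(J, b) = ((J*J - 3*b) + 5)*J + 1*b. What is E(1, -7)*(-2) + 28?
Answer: -12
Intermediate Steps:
E(J, b) = b + J*(5 + J**2 - 3*b) (E(J, b) = ((J**2 - 3*b) + 5)*J + b = (5 + J**2 - 3*b)*J + b = J*(5 + J**2 - 3*b) + b = b + J*(5 + J**2 - 3*b))
E(1, -7)*(-2) + 28 = (-7 + 1**3 + 5*1 - 3*1*(-7))*(-2) + 28 = (-7 + 1 + 5 + 21)*(-2) + 28 = 20*(-2) + 28 = -40 + 28 = -12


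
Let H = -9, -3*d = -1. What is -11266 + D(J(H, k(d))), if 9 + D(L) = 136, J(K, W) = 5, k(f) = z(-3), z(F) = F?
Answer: -11139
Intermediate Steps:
d = 1/3 (d = -1/3*(-1) = 1/3 ≈ 0.33333)
k(f) = -3
D(L) = 127 (D(L) = -9 + 136 = 127)
-11266 + D(J(H, k(d))) = -11266 + 127 = -11139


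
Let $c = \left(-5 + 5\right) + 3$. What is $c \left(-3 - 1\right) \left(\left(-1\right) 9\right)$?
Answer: $108$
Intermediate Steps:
$c = 3$ ($c = 0 + 3 = 3$)
$c \left(-3 - 1\right) \left(\left(-1\right) 9\right) = 3 \left(-3 - 1\right) \left(\left(-1\right) 9\right) = 3 \left(-4\right) \left(-9\right) = \left(-12\right) \left(-9\right) = 108$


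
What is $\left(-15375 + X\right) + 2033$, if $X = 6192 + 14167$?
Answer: $7017$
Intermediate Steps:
$X = 20359$
$\left(-15375 + X\right) + 2033 = \left(-15375 + 20359\right) + 2033 = 4984 + 2033 = 7017$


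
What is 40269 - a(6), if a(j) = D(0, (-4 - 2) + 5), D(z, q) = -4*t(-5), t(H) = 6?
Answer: 40293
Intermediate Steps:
D(z, q) = -24 (D(z, q) = -4*6 = -24)
a(j) = -24
40269 - a(6) = 40269 - 1*(-24) = 40269 + 24 = 40293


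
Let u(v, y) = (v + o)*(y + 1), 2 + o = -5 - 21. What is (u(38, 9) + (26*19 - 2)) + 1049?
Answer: 1641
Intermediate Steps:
o = -28 (o = -2 + (-5 - 21) = -2 - 26 = -28)
u(v, y) = (1 + y)*(-28 + v) (u(v, y) = (v - 28)*(y + 1) = (-28 + v)*(1 + y) = (1 + y)*(-28 + v))
(u(38, 9) + (26*19 - 2)) + 1049 = ((-28 + 38 - 28*9 + 38*9) + (26*19 - 2)) + 1049 = ((-28 + 38 - 252 + 342) + (494 - 2)) + 1049 = (100 + 492) + 1049 = 592 + 1049 = 1641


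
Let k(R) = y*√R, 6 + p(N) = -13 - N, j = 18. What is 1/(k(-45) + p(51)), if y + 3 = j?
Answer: -14/3005 - 9*I*√5/3005 ≈ -0.0046589 - 0.006697*I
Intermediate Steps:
y = 15 (y = -3 + 18 = 15)
p(N) = -19 - N (p(N) = -6 + (-13 - N) = -19 - N)
k(R) = 15*√R
1/(k(-45) + p(51)) = 1/(15*√(-45) + (-19 - 1*51)) = 1/(15*(3*I*√5) + (-19 - 51)) = 1/(45*I*√5 - 70) = 1/(-70 + 45*I*√5)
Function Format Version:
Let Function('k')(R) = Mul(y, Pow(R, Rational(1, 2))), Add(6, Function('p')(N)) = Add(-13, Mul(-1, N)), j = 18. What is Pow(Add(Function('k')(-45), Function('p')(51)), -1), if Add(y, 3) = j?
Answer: Add(Rational(-14, 3005), Mul(Rational(-9, 3005), I, Pow(5, Rational(1, 2)))) ≈ Add(-0.0046589, Mul(-0.0066970, I))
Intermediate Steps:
y = 15 (y = Add(-3, 18) = 15)
Function('p')(N) = Add(-19, Mul(-1, N)) (Function('p')(N) = Add(-6, Add(-13, Mul(-1, N))) = Add(-19, Mul(-1, N)))
Function('k')(R) = Mul(15, Pow(R, Rational(1, 2)))
Pow(Add(Function('k')(-45), Function('p')(51)), -1) = Pow(Add(Mul(15, Pow(-45, Rational(1, 2))), Add(-19, Mul(-1, 51))), -1) = Pow(Add(Mul(15, Mul(3, I, Pow(5, Rational(1, 2)))), Add(-19, -51)), -1) = Pow(Add(Mul(45, I, Pow(5, Rational(1, 2))), -70), -1) = Pow(Add(-70, Mul(45, I, Pow(5, Rational(1, 2)))), -1)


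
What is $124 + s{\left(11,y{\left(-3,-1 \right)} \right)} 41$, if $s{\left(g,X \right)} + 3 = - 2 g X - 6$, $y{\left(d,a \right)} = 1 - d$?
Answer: $-3853$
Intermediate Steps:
$s{\left(g,X \right)} = -9 - 2 X g$ ($s{\left(g,X \right)} = -3 + \left(- 2 g X - 6\right) = -3 - \left(6 + 2 X g\right) = -9 - 2 X g$)
$124 + s{\left(11,y{\left(-3,-1 \right)} \right)} 41 = 124 + \left(-9 - 2 \left(1 - -3\right) 11\right) 41 = 124 + \left(-9 - 2 \left(1 + 3\right) 11\right) 41 = 124 + \left(-9 - 8 \cdot 11\right) 41 = 124 + \left(-9 - 88\right) 41 = 124 - 3977 = -3853$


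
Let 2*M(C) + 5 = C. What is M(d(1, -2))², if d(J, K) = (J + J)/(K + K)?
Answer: 121/16 ≈ 7.5625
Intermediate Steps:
d(J, K) = J/K (d(J, K) = (2*J)/((2*K)) = (2*J)*(1/(2*K)) = J/K)
M(C) = -5/2 + C/2
M(d(1, -2))² = (-5/2 + (1/(-2))/2)² = (-5/2 + (1*(-½))/2)² = (-5/2 + (½)*(-½))² = (-5/2 - ¼)² = (-11/4)² = 121/16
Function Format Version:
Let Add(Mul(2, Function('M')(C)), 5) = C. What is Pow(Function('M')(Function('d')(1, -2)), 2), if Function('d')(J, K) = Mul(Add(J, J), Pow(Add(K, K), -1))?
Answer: Rational(121, 16) ≈ 7.5625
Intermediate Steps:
Function('d')(J, K) = Mul(J, Pow(K, -1)) (Function('d')(J, K) = Mul(Mul(2, J), Pow(Mul(2, K), -1)) = Mul(Mul(2, J), Mul(Rational(1, 2), Pow(K, -1))) = Mul(J, Pow(K, -1)))
Function('M')(C) = Add(Rational(-5, 2), Mul(Rational(1, 2), C))
Pow(Function('M')(Function('d')(1, -2)), 2) = Pow(Add(Rational(-5, 2), Mul(Rational(1, 2), Mul(1, Pow(-2, -1)))), 2) = Pow(Add(Rational(-5, 2), Mul(Rational(1, 2), Mul(1, Rational(-1, 2)))), 2) = Pow(Add(Rational(-5, 2), Mul(Rational(1, 2), Rational(-1, 2))), 2) = Pow(Add(Rational(-5, 2), Rational(-1, 4)), 2) = Pow(Rational(-11, 4), 2) = Rational(121, 16)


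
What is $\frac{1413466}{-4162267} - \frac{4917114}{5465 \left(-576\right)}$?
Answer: $\frac{889832029111}{727897252960} \approx 1.2225$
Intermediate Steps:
$\frac{1413466}{-4162267} - \frac{4917114}{5465 \left(-576\right)} = 1413466 \left(- \frac{1}{4162267}\right) - \frac{4917114}{-3147840} = - \frac{1413466}{4162267} - - \frac{273173}{174880} = - \frac{1413466}{4162267} + \frac{273173}{174880} = \frac{889832029111}{727897252960}$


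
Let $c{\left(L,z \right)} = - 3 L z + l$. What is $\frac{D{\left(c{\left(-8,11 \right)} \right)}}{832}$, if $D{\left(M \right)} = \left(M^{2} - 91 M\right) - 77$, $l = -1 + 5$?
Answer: $\frac{3643}{64} \approx 56.922$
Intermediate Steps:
$l = 4$
$c{\left(L,z \right)} = 4 - 3 L z$ ($c{\left(L,z \right)} = - 3 L z + 4 = 4 - 3 L z$)
$D{\left(M \right)} = -77 + M^{2} - 91 M$
$\frac{D{\left(c{\left(-8,11 \right)} \right)}}{832} = \frac{-77 + \left(4 - \left(-24\right) 11\right)^{2} - 91 \left(4 - \left(-24\right) 11\right)}{832} = \left(-77 + \left(4 + 264\right)^{2} - 91 \left(4 + 264\right)\right) \frac{1}{832} = \left(-77 + 268^{2} - 24388\right) \frac{1}{832} = \left(-77 + 71824 - 24388\right) \frac{1}{832} = 47359 \cdot \frac{1}{832} = \frac{3643}{64}$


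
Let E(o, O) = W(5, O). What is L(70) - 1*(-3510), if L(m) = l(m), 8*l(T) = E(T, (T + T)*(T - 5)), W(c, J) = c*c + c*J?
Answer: 73605/8 ≈ 9200.6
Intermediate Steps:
W(c, J) = c**2 + J*c
E(o, O) = 25 + 5*O (E(o, O) = 5*(O + 5) = 5*(5 + O) = 25 + 5*O)
l(T) = 25/8 + 5*T*(-5 + T)/4 (l(T) = (25 + 5*((T + T)*(T - 5)))/8 = (25 + 5*((2*T)*(-5 + T)))/8 = (25 + 5*(2*T*(-5 + T)))/8 = (25 + 10*T*(-5 + T))/8 = 25/8 + 5*T*(-5 + T)/4)
L(m) = 25/8 + 5*m*(-5 + m)/4
L(70) - 1*(-3510) = (25/8 + (5/4)*70*(-5 + 70)) - 1*(-3510) = (25/8 + (5/4)*70*65) + 3510 = (25/8 + 11375/2) + 3510 = 45525/8 + 3510 = 73605/8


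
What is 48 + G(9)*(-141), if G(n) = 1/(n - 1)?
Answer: 243/8 ≈ 30.375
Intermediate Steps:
G(n) = 1/(-1 + n)
48 + G(9)*(-141) = 48 - 141/(-1 + 9) = 48 - 141/8 = 243/8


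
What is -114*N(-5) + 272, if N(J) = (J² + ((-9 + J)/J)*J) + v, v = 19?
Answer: -3148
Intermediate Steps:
N(J) = 10 + J + J² (N(J) = (J² + ((-9 + J)/J)*J) + 19 = (J² + (-9 + J)) + 19 = (-9 + J + J²) + 19 = 10 + J + J²)
-114*N(-5) + 272 = -114*(10 - 5 + (-5)²) + 272 = -114*(10 - 5 + 25) + 272 = -114*30 + 272 = -3420 + 272 = -3148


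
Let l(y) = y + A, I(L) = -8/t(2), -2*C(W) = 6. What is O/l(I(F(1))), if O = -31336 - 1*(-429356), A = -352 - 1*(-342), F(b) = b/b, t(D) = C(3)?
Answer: -597030/11 ≈ -54275.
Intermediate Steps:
C(W) = -3 (C(W) = -1/2*6 = -3)
t(D) = -3
F(b) = 1
A = -10 (A = -352 + 342 = -10)
I(L) = 8/3 (I(L) = -8/(-3) = -8*(-1/3) = 8/3)
l(y) = -10 + y (l(y) = y - 10 = -10 + y)
O = 398020 (O = -31336 + 429356 = 398020)
O/l(I(F(1))) = 398020/(-10 + 8/3) = 398020/(-22/3) = 398020*(-3/22) = -597030/11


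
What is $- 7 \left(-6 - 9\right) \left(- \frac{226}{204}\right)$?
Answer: $- \frac{3955}{34} \approx -116.32$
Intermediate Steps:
$- 7 \left(-6 - 9\right) \left(- \frac{226}{204}\right) = \left(-7\right) \left(-15\right) \left(\left(-226\right) \frac{1}{204}\right) = 105 \left(- \frac{113}{102}\right) = - \frac{3955}{34}$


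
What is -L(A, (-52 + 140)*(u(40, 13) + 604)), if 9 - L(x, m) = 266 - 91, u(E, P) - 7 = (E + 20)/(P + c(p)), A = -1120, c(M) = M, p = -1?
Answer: 166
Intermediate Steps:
u(E, P) = 7 + (20 + E)/(-1 + P) (u(E, P) = 7 + (E + 20)/(P - 1) = 7 + (20 + E)/(-1 + P))
L(x, m) = -166 (L(x, m) = 9 - (266 - 91) = 9 - 1*175 = 9 - 175 = -166)
-L(A, (-52 + 140)*(u(40, 13) + 604)) = -1*(-166) = 166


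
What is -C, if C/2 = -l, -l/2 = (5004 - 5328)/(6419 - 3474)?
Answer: 1296/2945 ≈ 0.44007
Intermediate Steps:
l = 648/2945 (l = -2*(5004 - 5328)/(6419 - 3474) = -(-648)/2945 = -2*(-324/2945) = 648/2945 ≈ 0.22003)
C = -1296/2945 (C = 2*(-1*648/2945) = 2*(-648/2945) = -1296/2945 ≈ -0.44007)
-C = -1*(-1296/2945) = 1296/2945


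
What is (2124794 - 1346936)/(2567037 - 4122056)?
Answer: -777858/1555019 ≈ -0.50022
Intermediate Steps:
(2124794 - 1346936)/(2567037 - 4122056) = 777858/(-1555019) = 777858*(-1/1555019) = -777858/1555019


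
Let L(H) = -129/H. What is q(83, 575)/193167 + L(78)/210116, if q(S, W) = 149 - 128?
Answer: 2728645/27058318248 ≈ 0.00010084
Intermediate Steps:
q(S, W) = 21
q(83, 575)/193167 + L(78)/210116 = 21/193167 - 129/78/210116 = 21*(1/193167) - 129*1/78*(1/210116) = 7/64389 - 43/26*1/210116 = 7/64389 - 43/5463016 = 2728645/27058318248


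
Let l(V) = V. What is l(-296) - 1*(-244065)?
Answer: 243769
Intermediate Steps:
l(-296) - 1*(-244065) = -296 - 1*(-244065) = -296 + 244065 = 243769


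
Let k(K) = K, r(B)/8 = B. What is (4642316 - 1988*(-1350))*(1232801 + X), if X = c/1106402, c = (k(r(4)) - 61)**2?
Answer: 4996314014746493894/553201 ≈ 9.0316e+12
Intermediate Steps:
r(B) = 8*B
c = 841 (c = (8*4 - 61)**2 = (32 - 61)**2 = (-29)**2 = 841)
X = 841/1106402 ≈ 0.00076012
(4642316 - 1988*(-1350))*(1232801 + X) = (4642316 - 1988*(-1350))*(1232801 + 841/1106402) = (4642316 + 2683800)*(1363973492843/1106402) = 7326116*(1363973492843/1106402) = 4996314014746493894/553201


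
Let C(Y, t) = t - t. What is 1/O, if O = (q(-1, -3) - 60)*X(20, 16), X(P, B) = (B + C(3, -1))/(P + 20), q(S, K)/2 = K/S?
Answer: -5/108 ≈ -0.046296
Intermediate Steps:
C(Y, t) = 0
q(S, K) = 2*K/S (q(S, K) = 2*(K/S) = 2*K/S)
X(P, B) = B/(20 + P) (X(P, B) = (B + 0)/(P + 20) = B/(20 + P))
O = -108/5 (O = (2*(-3)/(-1) - 60)*(16/(20 + 20)) = (2*(-3)*(-1) - 60)*(16/40) = (6 - 60)*(16*(1/40)) = -54*2/5 = -108/5 ≈ -21.600)
1/O = 1/(-108/5) = -5/108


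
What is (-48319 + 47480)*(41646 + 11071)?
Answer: -44229563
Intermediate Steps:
(-48319 + 47480)*(41646 + 11071) = -839*52717 = -44229563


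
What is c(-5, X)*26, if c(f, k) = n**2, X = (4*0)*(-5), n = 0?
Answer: 0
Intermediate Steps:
X = 0 (X = 0*(-5) = 0)
c(f, k) = 0 (c(f, k) = 0**2 = 0)
c(-5, X)*26 = 0*26 = 0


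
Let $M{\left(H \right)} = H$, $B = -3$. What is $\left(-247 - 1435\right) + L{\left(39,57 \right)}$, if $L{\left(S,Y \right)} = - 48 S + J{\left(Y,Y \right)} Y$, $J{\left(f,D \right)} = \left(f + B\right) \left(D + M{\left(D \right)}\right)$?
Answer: $347338$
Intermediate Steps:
$J{\left(f,D \right)} = 2 D \left(-3 + f\right)$ ($J{\left(f,D \right)} = \left(f - 3\right) \left(D + D\right) = \left(-3 + f\right) 2 D = 2 D \left(-3 + f\right)$)
$L{\left(S,Y \right)} = - 48 S + 2 Y^{2} \left(-3 + Y\right)$ ($L{\left(S,Y \right)} = - 48 S + 2 Y \left(-3 + Y\right) Y = - 48 S + 2 Y^{2} \left(-3 + Y\right)$)
$\left(-247 - 1435\right) + L{\left(39,57 \right)} = \left(-247 - 1435\right) - \left(1872 - 2 \cdot 57^{2} \left(-3 + 57\right)\right) = -1682 - \left(1872 - 350892\right) = -1682 + \left(-1872 + 350892\right) = -1682 + 349020 = 347338$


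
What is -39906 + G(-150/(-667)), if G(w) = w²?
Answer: -17753717934/444889 ≈ -39906.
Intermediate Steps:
-39906 + G(-150/(-667)) = -39906 + (-150/(-667))² = -39906 + (-150*(-1/667))² = -39906 + (150/667)² = -39906 + 22500/444889 = -17753717934/444889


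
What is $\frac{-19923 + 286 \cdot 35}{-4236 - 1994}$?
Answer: $\frac{9913}{6230} \approx 1.5912$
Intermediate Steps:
$\frac{-19923 + 286 \cdot 35}{-4236 - 1994} = \frac{-19923 + 10010}{-6230} = \left(-9913\right) \left(- \frac{1}{6230}\right) = \frac{9913}{6230}$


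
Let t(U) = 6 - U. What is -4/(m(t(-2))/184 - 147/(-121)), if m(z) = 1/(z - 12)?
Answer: -356224/108071 ≈ -3.2962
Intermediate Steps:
m(z) = 1/(-12 + z)
-4/(m(t(-2))/184 - 147/(-121)) = -4/(1/((-12 + (6 - 1*(-2)))*184) - 147/(-121)) = -4/((1/184)/(-12 + (6 + 2)) - 147*(-1/121)) = -4/((1/184)/(-12 + 8) + 147/121) = -4/((1/184)/(-4) + 147/121) = -4/(-1/4*1/184 + 147/121) = -4/(-1/736 + 147/121) = -4/108071/89056 = -4*89056/108071 = -356224/108071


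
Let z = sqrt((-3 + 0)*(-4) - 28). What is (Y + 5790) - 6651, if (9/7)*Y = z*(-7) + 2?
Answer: -7735/9 - 196*I/9 ≈ -859.44 - 21.778*I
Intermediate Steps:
z = 4*I (z = sqrt(-3*(-4) - 28) = sqrt(12 - 28) = sqrt(-16) = 4*I ≈ 4.0*I)
Y = 14/9 - 196*I/9 (Y = 7*((4*I)*(-7) + 2)/9 = 7*(-28*I + 2)/9 = 7*(2 - 28*I)/9 = 14/9 - 196*I/9 ≈ 1.5556 - 21.778*I)
(Y + 5790) - 6651 = ((14/9 - 196*I/9) + 5790) - 6651 = (52124/9 - 196*I/9) - 6651 = -7735/9 - 196*I/9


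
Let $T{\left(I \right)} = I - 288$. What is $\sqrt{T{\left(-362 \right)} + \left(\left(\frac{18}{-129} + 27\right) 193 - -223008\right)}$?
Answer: $\frac{\sqrt{420725287}}{43} \approx 477.01$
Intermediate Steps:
$T{\left(I \right)} = -288 + I$ ($T{\left(I \right)} = I - 288 = -288 + I$)
$\sqrt{T{\left(-362 \right)} + \left(\left(\frac{18}{-129} + 27\right) 193 - -223008\right)} = \sqrt{\left(-288 - 362\right) + \left(\left(\frac{18}{-129} + 27\right) 193 - -223008\right)} = \sqrt{-650 + \left(\left(18 \left(- \frac{1}{129}\right) + 27\right) 193 + 223008\right)} = \sqrt{-650 + \left(\left(- \frac{6}{43} + 27\right) 193 + 223008\right)} = \sqrt{-650 + \left(\frac{1155}{43} \cdot 193 + 223008\right)} = \sqrt{-650 + \left(\frac{222915}{43} + 223008\right)} = \sqrt{-650 + \frac{9812259}{43}} = \sqrt{\frac{9784309}{43}} = \frac{\sqrt{420725287}}{43}$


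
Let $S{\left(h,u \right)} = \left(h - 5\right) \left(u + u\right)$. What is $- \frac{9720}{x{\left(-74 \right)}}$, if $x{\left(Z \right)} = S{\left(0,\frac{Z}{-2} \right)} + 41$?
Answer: $\frac{9720}{329} \approx 29.544$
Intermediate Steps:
$S{\left(h,u \right)} = 2 u \left(-5 + h\right)$ ($S{\left(h,u \right)} = \left(-5 + h\right) 2 u = 2 u \left(-5 + h\right)$)
$x{\left(Z \right)} = 41 + 5 Z$ ($x{\left(Z \right)} = 2 \frac{Z}{-2} \left(-5 + 0\right) + 41 = 2 Z \left(- \frac{1}{2}\right) \left(-5\right) + 41 = 2 \left(- \frac{Z}{2}\right) \left(-5\right) + 41 = 5 Z + 41 = 41 + 5 Z$)
$- \frac{9720}{x{\left(-74 \right)}} = - \frac{9720}{41 + 5 \left(-74\right)} = - \frac{9720}{41 - 370} = - \frac{9720}{-329} = \left(-9720\right) \left(- \frac{1}{329}\right) = \frac{9720}{329}$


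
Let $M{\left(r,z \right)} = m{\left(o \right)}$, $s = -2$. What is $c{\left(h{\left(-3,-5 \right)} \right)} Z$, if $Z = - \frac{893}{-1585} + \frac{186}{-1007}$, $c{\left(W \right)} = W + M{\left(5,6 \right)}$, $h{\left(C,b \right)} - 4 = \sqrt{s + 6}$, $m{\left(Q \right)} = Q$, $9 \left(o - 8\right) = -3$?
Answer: $\frac{24782081}{4788285} \approx 5.1756$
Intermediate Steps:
$o = \frac{23}{3}$ ($o = 8 + \frac{1}{9} \left(-3\right) = 8 - \frac{1}{3} = \frac{23}{3} \approx 7.6667$)
$M{\left(r,z \right)} = \frac{23}{3}$
$h{\left(C,b \right)} = 6$ ($h{\left(C,b \right)} = 4 + \sqrt{-2 + 6} = 4 + \sqrt{4} = 4 + 2 = 6$)
$c{\left(W \right)} = \frac{23}{3} + W$ ($c{\left(W \right)} = W + \frac{23}{3} = \frac{23}{3} + W$)
$Z = \frac{604441}{1596095}$ ($Z = \left(-893\right) \left(- \frac{1}{1585}\right) + 186 \left(- \frac{1}{1007}\right) = \frac{893}{1585} - \frac{186}{1007} = \frac{604441}{1596095} \approx 0.3787$)
$c{\left(h{\left(-3,-5 \right)} \right)} Z = \left(\frac{23}{3} + 6\right) \frac{604441}{1596095} = \frac{41}{3} \cdot \frac{604441}{1596095} = \frac{24782081}{4788285}$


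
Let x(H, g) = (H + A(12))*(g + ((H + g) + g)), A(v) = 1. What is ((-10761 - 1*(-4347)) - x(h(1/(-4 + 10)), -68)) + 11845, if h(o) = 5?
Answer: 6625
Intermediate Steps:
x(H, g) = (1 + H)*(H + 3*g) (x(H, g) = (H + 1)*(g + ((H + g) + g)) = (1 + H)*(g + (H + 2*g)) = (1 + H)*(H + 3*g))
((-10761 - 1*(-4347)) - x(h(1/(-4 + 10)), -68)) + 11845 = ((-10761 - 1*(-4347)) - (5 + 5² + 3*(-68) + 3*5*(-68))) + 11845 = ((-10761 + 4347) - (5 + 25 - 204 - 1020)) + 11845 = (-6414 - 1*(-1194)) + 11845 = (-6414 + 1194) + 11845 = -5220 + 11845 = 6625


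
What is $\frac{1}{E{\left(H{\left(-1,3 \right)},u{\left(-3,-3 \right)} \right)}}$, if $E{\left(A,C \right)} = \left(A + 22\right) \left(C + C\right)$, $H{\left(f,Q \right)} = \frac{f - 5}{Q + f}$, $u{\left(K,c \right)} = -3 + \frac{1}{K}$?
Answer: $- \frac{3}{380} \approx -0.0078947$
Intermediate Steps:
$H{\left(f,Q \right)} = \frac{-5 + f}{Q + f}$
$E{\left(A,C \right)} = 2 C \left(22 + A\right)$ ($E{\left(A,C \right)} = \left(22 + A\right) 2 C = 2 C \left(22 + A\right)$)
$\frac{1}{E{\left(H{\left(-1,3 \right)},u{\left(-3,-3 \right)} \right)}} = \frac{1}{2 \left(-3 + \frac{1}{-3}\right) \left(22 + \frac{-5 - 1}{3 - 1}\right)} = \frac{1}{2 \left(-3 - \frac{1}{3}\right) \left(22 + \frac{1}{2} \left(-6\right)\right)} = \frac{1}{2 \left(- \frac{10}{3}\right) \left(22 + \frac{1}{2} \left(-6\right)\right)} = \frac{1}{2 \left(- \frac{10}{3}\right) \left(22 - 3\right)} = \frac{1}{2 \left(- \frac{10}{3}\right) 19} = \frac{1}{- \frac{380}{3}} = - \frac{3}{380}$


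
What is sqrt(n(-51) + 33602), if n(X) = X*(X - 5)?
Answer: sqrt(36458) ≈ 190.94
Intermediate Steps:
n(X) = X*(-5 + X)
sqrt(n(-51) + 33602) = sqrt(-51*(-5 - 51) + 33602) = sqrt(-51*(-56) + 33602) = sqrt(2856 + 33602) = sqrt(36458)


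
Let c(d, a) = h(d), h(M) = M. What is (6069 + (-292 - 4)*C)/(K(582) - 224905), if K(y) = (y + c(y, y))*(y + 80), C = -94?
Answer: 33893/545663 ≈ 0.062113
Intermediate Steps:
c(d, a) = d
K(y) = 2*y*(80 + y) (K(y) = (y + y)*(y + 80) = (2*y)*(80 + y) = 2*y*(80 + y))
(6069 + (-292 - 4)*C)/(K(582) - 224905) = (6069 + (-292 - 4)*(-94))/(2*582*(80 + 582) - 224905) = (6069 - 296*(-94))/(2*582*662 - 224905) = (6069 + 27824)/(770568 - 224905) = 33893/545663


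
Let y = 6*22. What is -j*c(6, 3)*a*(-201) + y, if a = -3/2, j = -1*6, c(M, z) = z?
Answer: 5559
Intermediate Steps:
y = 132
j = -6
a = -3/2 (a = -3*½ = -3/2 ≈ -1.5000)
-j*c(6, 3)*a*(-201) + y = -(-6*3)*(-3)/2*(-201) + 132 = -(-18)*(-3)/2*(-201) + 132 = -1*27*(-201) + 132 = -27*(-201) + 132 = 5427 + 132 = 5559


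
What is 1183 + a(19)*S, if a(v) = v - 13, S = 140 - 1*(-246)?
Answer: 3499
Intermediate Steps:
S = 386 (S = 140 + 246 = 386)
a(v) = -13 + v
1183 + a(19)*S = 1183 + (-13 + 19)*386 = 1183 + 6*386 = 1183 + 2316 = 3499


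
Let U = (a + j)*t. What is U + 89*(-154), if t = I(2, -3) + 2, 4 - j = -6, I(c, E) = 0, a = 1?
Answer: -13684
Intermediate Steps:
j = 10 (j = 4 - 1*(-6) = 4 + 6 = 10)
t = 2 (t = 0 + 2 = 2)
U = 22 (U = (1 + 10)*2 = 11*2 = 22)
U + 89*(-154) = 22 + 89*(-154) = 22 - 13706 = -13684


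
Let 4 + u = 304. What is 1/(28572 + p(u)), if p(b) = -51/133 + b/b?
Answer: 133/3800158 ≈ 3.4999e-5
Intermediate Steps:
u = 300 (u = -4 + 304 = 300)
p(b) = 82/133 (p(b) = -51*1/133 + 1 = -51/133 + 1 = 82/133)
1/(28572 + p(u)) = 1/(28572 + 82/133) = 1/(3800158/133) = 133/3800158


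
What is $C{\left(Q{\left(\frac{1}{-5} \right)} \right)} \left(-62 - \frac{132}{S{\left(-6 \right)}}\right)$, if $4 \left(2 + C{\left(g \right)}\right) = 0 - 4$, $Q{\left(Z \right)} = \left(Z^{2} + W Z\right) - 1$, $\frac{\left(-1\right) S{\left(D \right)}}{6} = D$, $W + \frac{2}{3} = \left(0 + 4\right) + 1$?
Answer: $197$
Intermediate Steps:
$W = \frac{13}{3}$ ($W = - \frac{2}{3} + \left(\left(0 + 4\right) + 1\right) = - \frac{2}{3} + \left(4 + 1\right) = - \frac{2}{3} + 5 = \frac{13}{3} \approx 4.3333$)
$S{\left(D \right)} = - 6 D$
$Q{\left(Z \right)} = -1 + Z^{2} + \frac{13 Z}{3}$ ($Q{\left(Z \right)} = \left(Z^{2} + \frac{13 Z}{3}\right) - 1 = -1 + Z^{2} + \frac{13 Z}{3}$)
$C{\left(g \right)} = -3$ ($C{\left(g \right)} = -2 + \frac{0 - 4}{4} = -2 + \frac{1}{4} \left(-4\right) = -2 - 1 = -3$)
$C{\left(Q{\left(\frac{1}{-5} \right)} \right)} \left(-62 - \frac{132}{S{\left(-6 \right)}}\right) = - 3 \left(-62 - \frac{132}{\left(-6\right) \left(-6\right)}\right) = - 3 \left(-62 - \frac{132}{36}\right) = - 3 \left(-62 - \frac{11}{3}\right) = \left(-3\right) \left(- \frac{197}{3}\right) = 197$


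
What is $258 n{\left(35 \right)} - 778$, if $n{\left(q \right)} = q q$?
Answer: $315272$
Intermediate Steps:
$n{\left(q \right)} = q^{2}$
$258 n{\left(35 \right)} - 778 = 258 \cdot 35^{2} - 778 = 258 \cdot 1225 - 778 = 316050 - 778 = 315272$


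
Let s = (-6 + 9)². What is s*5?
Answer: 45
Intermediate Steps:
s = 9 (s = 3² = 9)
s*5 = 9*5 = 45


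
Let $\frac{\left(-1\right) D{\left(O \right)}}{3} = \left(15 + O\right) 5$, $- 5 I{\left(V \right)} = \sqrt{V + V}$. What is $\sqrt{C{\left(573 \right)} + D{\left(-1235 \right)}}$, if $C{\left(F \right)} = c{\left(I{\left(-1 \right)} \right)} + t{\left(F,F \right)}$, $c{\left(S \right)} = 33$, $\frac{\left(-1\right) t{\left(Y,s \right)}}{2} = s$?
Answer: $\sqrt{17187} \approx 131.1$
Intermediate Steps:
$I{\left(V \right)} = - \frac{\sqrt{2} \sqrt{V}}{5}$ ($I{\left(V \right)} = - \frac{\sqrt{V + V}}{5} = - \frac{\sqrt{2 V}}{5} = - \frac{\sqrt{2} \sqrt{V}}{5}$)
$t{\left(Y,s \right)} = - 2 s$
$D{\left(O \right)} = -225 - 15 O$ ($D{\left(O \right)} = - 3 \left(15 + O\right) 5 = - 3 \left(75 + 5 O\right) = -225 - 15 O$)
$C{\left(F \right)} = 33 - 2 F$
$\sqrt{C{\left(573 \right)} + D{\left(-1235 \right)}} = \sqrt{\left(33 - 1146\right) - -18300} = \sqrt{\left(33 - 1146\right) + \left(-225 + 18525\right)} = \sqrt{-1113 + 18300} = \sqrt{17187}$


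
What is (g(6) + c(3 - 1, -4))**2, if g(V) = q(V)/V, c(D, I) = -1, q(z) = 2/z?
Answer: 289/324 ≈ 0.89198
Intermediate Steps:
g(V) = 2/V**2 (g(V) = (2/V)/V = 2/V**2)
(g(6) + c(3 - 1, -4))**2 = (2/6**2 - 1)**2 = (2*(1/36) - 1)**2 = (1/18 - 1)**2 = (-17/18)**2 = 289/324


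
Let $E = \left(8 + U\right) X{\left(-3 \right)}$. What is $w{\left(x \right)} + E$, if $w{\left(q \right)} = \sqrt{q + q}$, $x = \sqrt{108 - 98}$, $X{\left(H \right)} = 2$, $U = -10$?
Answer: $-4 + 2^{\frac{3}{4}} \sqrt[4]{5} \approx -1.4851$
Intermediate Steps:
$E = -4$ ($E = \left(8 - 10\right) 2 = \left(-2\right) 2 = -4$)
$x = \sqrt{10} \approx 3.1623$
$w{\left(q \right)} = \sqrt{2} \sqrt{q}$ ($w{\left(q \right)} = \sqrt{2 q} = \sqrt{2} \sqrt{q}$)
$w{\left(x \right)} + E = \sqrt{2} \sqrt{\sqrt{10}} - 4 = \sqrt{2} \sqrt[4]{10} - 4 = 2^{\frac{3}{4}} \sqrt[4]{5} - 4 = -4 + 2^{\frac{3}{4}} \sqrt[4]{5}$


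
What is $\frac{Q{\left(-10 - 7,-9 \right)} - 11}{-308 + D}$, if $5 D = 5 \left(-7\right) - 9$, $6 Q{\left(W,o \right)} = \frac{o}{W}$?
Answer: $\frac{1855}{53856} \approx 0.034444$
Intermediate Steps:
$Q{\left(W,o \right)} = \frac{o}{6 W}$ ($Q{\left(W,o \right)} = \frac{o \frac{1}{W}}{6} = \frac{o}{6 W}$)
$D = - \frac{44}{5}$ ($D = \frac{5 \left(-7\right) - 9}{5} = \frac{-35 - 9}{5} = \frac{1}{5} \left(-44\right) = - \frac{44}{5} \approx -8.8$)
$\frac{Q{\left(-10 - 7,-9 \right)} - 11}{-308 + D} = \frac{\frac{1}{6} \left(-9\right) \frac{1}{-10 - 7} - 11}{-308 - \frac{44}{5}} = \frac{\frac{1}{6} \left(-9\right) \frac{1}{-10 - 7} - 11}{- \frac{1584}{5}} = \left(\frac{1}{6} \left(-9\right) \frac{1}{-17} - 11\right) \left(- \frac{5}{1584}\right) = \left(\frac{1}{6} \left(-9\right) \left(- \frac{1}{17}\right) - 11\right) \left(- \frac{5}{1584}\right) = \left(\frac{3}{34} - 11\right) \left(- \frac{5}{1584}\right) = \left(- \frac{371}{34}\right) \left(- \frac{5}{1584}\right) = \frac{1855}{53856}$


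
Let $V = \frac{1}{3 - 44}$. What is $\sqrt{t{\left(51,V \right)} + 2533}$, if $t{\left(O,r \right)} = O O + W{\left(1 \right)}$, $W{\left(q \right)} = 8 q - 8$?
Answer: $\sqrt{5134} \approx 71.652$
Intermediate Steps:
$W{\left(q \right)} = -8 + 8 q$
$V = - \frac{1}{41}$ ($V = \frac{1}{-41} = - \frac{1}{41} \approx -0.02439$)
$t{\left(O,r \right)} = O^{2}$ ($t{\left(O,r \right)} = O O + \left(-8 + 8 \cdot 1\right) = O^{2} + \left(-8 + 8\right) = O^{2} + 0 = O^{2}$)
$\sqrt{t{\left(51,V \right)} + 2533} = \sqrt{51^{2} + 2533} = \sqrt{2601 + 2533} = \sqrt{5134}$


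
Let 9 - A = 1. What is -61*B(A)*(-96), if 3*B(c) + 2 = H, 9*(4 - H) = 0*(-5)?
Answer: 3904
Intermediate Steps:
A = 8 (A = 9 - 1*1 = 9 - 1 = 8)
H = 4 (H = 4 - 0*(-5) = 4 - ⅑*0 = 4 + 0 = 4)
B(c) = ⅔ (B(c) = -⅔ + (⅓)*4 = -⅔ + 4/3 = ⅔)
-61*B(A)*(-96) = -61*⅔*(-96) = -122/3*(-96) = 3904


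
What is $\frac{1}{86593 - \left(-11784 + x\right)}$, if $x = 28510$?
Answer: $\frac{1}{69867} \approx 1.4313 \cdot 10^{-5}$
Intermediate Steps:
$\frac{1}{86593 - \left(-11784 + x\right)} = \frac{1}{86593 + \left(11784 - 28510\right)} = \frac{1}{86593 - 16726} = \frac{1}{69867}$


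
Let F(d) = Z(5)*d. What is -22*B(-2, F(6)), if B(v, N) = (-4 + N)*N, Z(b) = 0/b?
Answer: 0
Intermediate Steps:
Z(b) = 0
F(d) = 0 (F(d) = 0*d = 0)
B(v, N) = N*(-4 + N)
-22*B(-2, F(6)) = -0*(-4 + 0) = -0*(-4) = -22*0 = 0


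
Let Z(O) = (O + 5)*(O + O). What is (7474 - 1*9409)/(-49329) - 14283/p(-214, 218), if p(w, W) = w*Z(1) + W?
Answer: 78790373/12880350 ≈ 6.1171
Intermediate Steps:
Z(O) = 2*O*(5 + O) (Z(O) = (5 + O)*(2*O) = 2*O*(5 + O))
p(w, W) = W + 12*w (p(w, W) = w*(2*1*(5 + 1)) + W = w*(2*1*6) + W = w*12 + W = 12*w + W = W + 12*w)
(7474 - 1*9409)/(-49329) - 14283/p(-214, 218) = (7474 - 1*9409)/(-49329) - 14283/(218 + 12*(-214)) = (7474 - 9409)*(-1/49329) - 14283/(218 - 2568) = -1935*(-1/49329) - 14283/(-2350) = 215/5481 - 14283*(-1/2350) = 215/5481 + 14283/2350 = 78790373/12880350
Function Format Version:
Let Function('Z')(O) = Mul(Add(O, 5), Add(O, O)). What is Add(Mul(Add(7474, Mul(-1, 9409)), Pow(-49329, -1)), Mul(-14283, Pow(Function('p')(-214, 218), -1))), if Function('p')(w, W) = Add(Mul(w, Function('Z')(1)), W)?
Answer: Rational(78790373, 12880350) ≈ 6.1171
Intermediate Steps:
Function('Z')(O) = Mul(2, O, Add(5, O)) (Function('Z')(O) = Mul(Add(5, O), Mul(2, O)) = Mul(2, O, Add(5, O)))
Function('p')(w, W) = Add(W, Mul(12, w)) (Function('p')(w, W) = Add(Mul(w, Mul(2, 1, Add(5, 1))), W) = Add(Mul(w, Mul(2, 1, 6)), W) = Add(Mul(w, 12), W) = Add(Mul(12, w), W) = Add(W, Mul(12, w)))
Add(Mul(Add(7474, Mul(-1, 9409)), Pow(-49329, -1)), Mul(-14283, Pow(Function('p')(-214, 218), -1))) = Add(Mul(Add(7474, Mul(-1, 9409)), Pow(-49329, -1)), Mul(-14283, Pow(Add(218, Mul(12, -214)), -1))) = Add(Mul(Add(7474, -9409), Rational(-1, 49329)), Mul(-14283, Pow(Add(218, -2568), -1))) = Add(Mul(-1935, Rational(-1, 49329)), Mul(-14283, Pow(-2350, -1))) = Add(Rational(215, 5481), Mul(-14283, Rational(-1, 2350))) = Add(Rational(215, 5481), Rational(14283, 2350)) = Rational(78790373, 12880350)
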